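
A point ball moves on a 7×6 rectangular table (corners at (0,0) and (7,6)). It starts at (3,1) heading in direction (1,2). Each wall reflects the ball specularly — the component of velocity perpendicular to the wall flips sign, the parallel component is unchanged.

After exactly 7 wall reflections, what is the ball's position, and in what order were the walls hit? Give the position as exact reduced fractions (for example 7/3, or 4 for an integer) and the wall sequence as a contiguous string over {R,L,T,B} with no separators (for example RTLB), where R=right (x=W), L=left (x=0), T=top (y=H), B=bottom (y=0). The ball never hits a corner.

1. t=5/2 → T at (11/2,6); v=(1,-2)
2. t=3/2 → R at (7,3); v=(-1,-2)
3. t=3/2 → B at (11/2,0); v=(-1,2)
4. t=3 → T at (5/2,6); v=(-1,-2)
5. t=5/2 → L at (0,1); v=(1,-2)
6. t=1/2 → B at (1/2,0); v=(1,2)
7. t=3 → T at (7/2,6); v=(1,-2)

Final position: (7/2,6)
Wall sequence: TRBTLBT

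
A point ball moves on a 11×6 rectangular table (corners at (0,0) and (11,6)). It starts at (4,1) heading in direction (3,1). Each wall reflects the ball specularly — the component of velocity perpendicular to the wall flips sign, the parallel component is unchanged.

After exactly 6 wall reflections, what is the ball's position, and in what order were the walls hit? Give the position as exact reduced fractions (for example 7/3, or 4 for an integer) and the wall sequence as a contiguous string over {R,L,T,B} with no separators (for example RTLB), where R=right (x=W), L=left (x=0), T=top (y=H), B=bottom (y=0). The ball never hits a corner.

Final position: (0,7/3)
Wall sequence: RTLRBL

1. t=7/3 → R at (11,10/3); v=(-3,1)
2. t=8/3 → T at (3,6); v=(-3,-1)
3. t=1 → L at (0,5); v=(3,-1)
4. t=11/3 → R at (11,4/3); v=(-3,-1)
5. t=4/3 → B at (7,0); v=(-3,1)
6. t=7/3 → L at (0,7/3); v=(3,1)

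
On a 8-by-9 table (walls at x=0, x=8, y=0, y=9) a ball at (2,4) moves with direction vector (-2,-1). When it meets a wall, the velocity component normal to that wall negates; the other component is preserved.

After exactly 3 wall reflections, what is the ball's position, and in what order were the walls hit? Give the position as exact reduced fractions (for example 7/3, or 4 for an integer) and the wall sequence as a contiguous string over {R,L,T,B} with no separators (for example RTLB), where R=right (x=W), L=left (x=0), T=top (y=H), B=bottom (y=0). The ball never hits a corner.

1. t=1 → L at (0,3); v=(2,-1)
2. t=3 → B at (6,0); v=(2,1)
3. t=1 → R at (8,1); v=(-2,1)

Final position: (8,1)
Wall sequence: LBR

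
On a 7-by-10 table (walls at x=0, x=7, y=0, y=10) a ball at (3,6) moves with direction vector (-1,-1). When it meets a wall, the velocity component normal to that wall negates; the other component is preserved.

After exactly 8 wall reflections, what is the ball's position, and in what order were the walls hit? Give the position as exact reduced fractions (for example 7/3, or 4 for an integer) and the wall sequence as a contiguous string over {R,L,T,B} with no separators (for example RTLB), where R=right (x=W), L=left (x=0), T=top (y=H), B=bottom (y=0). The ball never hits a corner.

1. t=3 → L at (0,3); v=(1,-1)
2. t=3 → B at (3,0); v=(1,1)
3. t=4 → R at (7,4); v=(-1,1)
4. t=6 → T at (1,10); v=(-1,-1)
5. t=1 → L at (0,9); v=(1,-1)
6. t=7 → R at (7,2); v=(-1,-1)
7. t=2 → B at (5,0); v=(-1,1)
8. t=5 → L at (0,5); v=(1,1)

Final position: (0,5)
Wall sequence: LBRTLRBL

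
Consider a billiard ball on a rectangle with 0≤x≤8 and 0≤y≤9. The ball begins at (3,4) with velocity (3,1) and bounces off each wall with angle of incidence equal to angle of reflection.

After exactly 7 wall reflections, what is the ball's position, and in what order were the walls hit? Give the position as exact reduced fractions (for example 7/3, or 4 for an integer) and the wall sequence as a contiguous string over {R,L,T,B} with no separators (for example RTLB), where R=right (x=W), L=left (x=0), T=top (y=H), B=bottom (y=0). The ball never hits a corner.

1. t=5/3 → R at (8,17/3); v=(-3,1)
2. t=8/3 → L at (0,25/3); v=(3,1)
3. t=2/3 → T at (2,9); v=(3,-1)
4. t=2 → R at (8,7); v=(-3,-1)
5. t=8/3 → L at (0,13/3); v=(3,-1)
6. t=8/3 → R at (8,5/3); v=(-3,-1)
7. t=5/3 → B at (3,0); v=(-3,1)

Final position: (3,0)
Wall sequence: RLTRLRB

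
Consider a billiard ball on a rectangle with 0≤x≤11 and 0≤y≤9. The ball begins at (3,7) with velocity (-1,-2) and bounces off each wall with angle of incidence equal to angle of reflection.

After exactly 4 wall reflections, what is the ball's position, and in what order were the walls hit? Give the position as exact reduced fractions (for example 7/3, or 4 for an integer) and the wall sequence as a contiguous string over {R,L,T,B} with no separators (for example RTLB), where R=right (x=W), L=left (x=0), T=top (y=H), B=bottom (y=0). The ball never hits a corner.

Final position: (19/2,0)
Wall sequence: LBTB

1. t=3 → L at (0,1); v=(1,-2)
2. t=1/2 → B at (1/2,0); v=(1,2)
3. t=9/2 → T at (5,9); v=(1,-2)
4. t=9/2 → B at (19/2,0); v=(1,2)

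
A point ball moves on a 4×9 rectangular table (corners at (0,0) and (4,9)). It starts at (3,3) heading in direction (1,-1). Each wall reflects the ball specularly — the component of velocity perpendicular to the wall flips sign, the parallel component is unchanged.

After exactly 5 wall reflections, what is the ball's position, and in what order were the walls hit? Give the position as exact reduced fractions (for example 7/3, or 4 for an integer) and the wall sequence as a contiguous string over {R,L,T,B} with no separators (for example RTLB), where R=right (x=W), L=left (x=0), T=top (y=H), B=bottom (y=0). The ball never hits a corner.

Final position: (1,9)
Wall sequence: RBLRT

1. t=1 → R at (4,2); v=(-1,-1)
2. t=2 → B at (2,0); v=(-1,1)
3. t=2 → L at (0,2); v=(1,1)
4. t=4 → R at (4,6); v=(-1,1)
5. t=3 → T at (1,9); v=(-1,-1)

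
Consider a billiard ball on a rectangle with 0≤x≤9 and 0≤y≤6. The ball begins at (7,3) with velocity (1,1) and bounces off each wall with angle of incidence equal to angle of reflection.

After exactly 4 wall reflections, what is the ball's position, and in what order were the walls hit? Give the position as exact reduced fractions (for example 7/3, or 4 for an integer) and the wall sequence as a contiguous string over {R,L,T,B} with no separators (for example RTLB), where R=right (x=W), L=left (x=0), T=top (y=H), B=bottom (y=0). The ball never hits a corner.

1. t=2 → R at (9,5); v=(-1,1)
2. t=1 → T at (8,6); v=(-1,-1)
3. t=6 → B at (2,0); v=(-1,1)
4. t=2 → L at (0,2); v=(1,1)

Final position: (0,2)
Wall sequence: RTBL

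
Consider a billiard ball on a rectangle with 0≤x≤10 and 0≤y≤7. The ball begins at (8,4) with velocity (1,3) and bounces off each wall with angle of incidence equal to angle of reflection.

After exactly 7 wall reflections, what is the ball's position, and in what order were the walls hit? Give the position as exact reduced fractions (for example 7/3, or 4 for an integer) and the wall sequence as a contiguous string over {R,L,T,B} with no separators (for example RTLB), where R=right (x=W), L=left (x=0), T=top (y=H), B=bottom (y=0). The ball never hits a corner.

1. t=1 → T at (9,7); v=(1,-3)
2. t=1 → R at (10,4); v=(-1,-3)
3. t=4/3 → B at (26/3,0); v=(-1,3)
4. t=7/3 → T at (19/3,7); v=(-1,-3)
5. t=7/3 → B at (4,0); v=(-1,3)
6. t=7/3 → T at (5/3,7); v=(-1,-3)
7. t=5/3 → L at (0,2); v=(1,-3)

Final position: (0,2)
Wall sequence: TRBTBTL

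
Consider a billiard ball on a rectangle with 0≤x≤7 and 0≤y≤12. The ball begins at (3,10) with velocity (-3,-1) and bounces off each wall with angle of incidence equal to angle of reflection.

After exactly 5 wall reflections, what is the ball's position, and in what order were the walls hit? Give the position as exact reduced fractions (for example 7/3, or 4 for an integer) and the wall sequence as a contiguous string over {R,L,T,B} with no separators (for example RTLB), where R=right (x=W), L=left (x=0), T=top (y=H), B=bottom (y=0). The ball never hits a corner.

1. t=1 → L at (0,9); v=(3,-1)
2. t=7/3 → R at (7,20/3); v=(-3,-1)
3. t=7/3 → L at (0,13/3); v=(3,-1)
4. t=7/3 → R at (7,2); v=(-3,-1)
5. t=2 → B at (1,0); v=(-3,1)

Final position: (1,0)
Wall sequence: LRLRB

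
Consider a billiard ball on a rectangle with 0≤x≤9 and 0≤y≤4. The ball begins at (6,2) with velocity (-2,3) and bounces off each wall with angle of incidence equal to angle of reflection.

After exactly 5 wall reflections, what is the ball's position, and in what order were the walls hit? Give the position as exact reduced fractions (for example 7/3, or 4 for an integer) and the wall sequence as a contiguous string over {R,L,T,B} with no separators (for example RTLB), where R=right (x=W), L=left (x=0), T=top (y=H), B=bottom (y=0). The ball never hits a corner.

1. t=2/3 → T at (14/3,4); v=(-2,-3)
2. t=4/3 → B at (2,0); v=(-2,3)
3. t=1 → L at (0,3); v=(2,3)
4. t=1/3 → T at (2/3,4); v=(2,-3)
5. t=4/3 → B at (10/3,0); v=(2,3)

Final position: (10/3,0)
Wall sequence: TBLTB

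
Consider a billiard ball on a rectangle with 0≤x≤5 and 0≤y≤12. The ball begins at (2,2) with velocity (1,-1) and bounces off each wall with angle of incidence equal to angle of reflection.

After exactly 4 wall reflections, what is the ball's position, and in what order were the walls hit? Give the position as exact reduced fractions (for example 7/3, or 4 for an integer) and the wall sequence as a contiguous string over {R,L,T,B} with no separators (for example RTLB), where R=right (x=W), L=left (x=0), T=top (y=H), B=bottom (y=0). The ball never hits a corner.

1. t=2 → B at (4,0); v=(1,1)
2. t=1 → R at (5,1); v=(-1,1)
3. t=5 → L at (0,6); v=(1,1)
4. t=5 → R at (5,11); v=(-1,1)

Final position: (5,11)
Wall sequence: BRLR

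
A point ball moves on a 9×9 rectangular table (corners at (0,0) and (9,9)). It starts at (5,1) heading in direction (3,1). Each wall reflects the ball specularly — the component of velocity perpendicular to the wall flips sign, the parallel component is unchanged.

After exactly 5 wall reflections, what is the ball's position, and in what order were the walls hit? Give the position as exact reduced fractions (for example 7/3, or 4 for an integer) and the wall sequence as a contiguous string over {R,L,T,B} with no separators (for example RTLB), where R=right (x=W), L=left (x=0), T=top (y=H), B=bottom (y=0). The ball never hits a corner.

Final position: (0,20/3)
Wall sequence: RLRTL

1. t=4/3 → R at (9,7/3); v=(-3,1)
2. t=3 → L at (0,16/3); v=(3,1)
3. t=3 → R at (9,25/3); v=(-3,1)
4. t=2/3 → T at (7,9); v=(-3,-1)
5. t=7/3 → L at (0,20/3); v=(3,-1)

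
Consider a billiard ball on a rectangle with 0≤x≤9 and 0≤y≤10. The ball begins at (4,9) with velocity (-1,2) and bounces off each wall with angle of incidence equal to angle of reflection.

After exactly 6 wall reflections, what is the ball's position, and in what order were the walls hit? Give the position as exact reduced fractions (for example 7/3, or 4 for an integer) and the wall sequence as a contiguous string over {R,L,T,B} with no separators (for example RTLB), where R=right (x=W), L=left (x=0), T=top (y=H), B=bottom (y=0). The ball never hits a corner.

Final position: (13/2,0)
Wall sequence: TLBTRB

1. t=1/2 → T at (7/2,10); v=(-1,-2)
2. t=7/2 → L at (0,3); v=(1,-2)
3. t=3/2 → B at (3/2,0); v=(1,2)
4. t=5 → T at (13/2,10); v=(1,-2)
5. t=5/2 → R at (9,5); v=(-1,-2)
6. t=5/2 → B at (13/2,0); v=(-1,2)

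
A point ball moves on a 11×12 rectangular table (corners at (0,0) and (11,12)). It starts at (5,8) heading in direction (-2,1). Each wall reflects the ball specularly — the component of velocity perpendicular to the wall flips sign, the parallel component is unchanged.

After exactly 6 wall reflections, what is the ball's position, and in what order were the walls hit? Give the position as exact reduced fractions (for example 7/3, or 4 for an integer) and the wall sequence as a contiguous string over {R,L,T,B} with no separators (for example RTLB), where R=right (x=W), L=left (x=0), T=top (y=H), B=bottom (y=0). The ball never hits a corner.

Final position: (11,3)
Wall sequence: LTRLBR

1. t=5/2 → L at (0,21/2); v=(2,1)
2. t=3/2 → T at (3,12); v=(2,-1)
3. t=4 → R at (11,8); v=(-2,-1)
4. t=11/2 → L at (0,5/2); v=(2,-1)
5. t=5/2 → B at (5,0); v=(2,1)
6. t=3 → R at (11,3); v=(-2,1)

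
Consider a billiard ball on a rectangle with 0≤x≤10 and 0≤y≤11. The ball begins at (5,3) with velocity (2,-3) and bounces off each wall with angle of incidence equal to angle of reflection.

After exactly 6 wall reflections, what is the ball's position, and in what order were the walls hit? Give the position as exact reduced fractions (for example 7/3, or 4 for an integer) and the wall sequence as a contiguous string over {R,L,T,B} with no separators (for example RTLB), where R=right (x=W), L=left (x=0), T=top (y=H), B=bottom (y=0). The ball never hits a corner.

Final position: (9,11)
Wall sequence: BRTLBT

1. t=1 → B at (7,0); v=(2,3)
2. t=3/2 → R at (10,9/2); v=(-2,3)
3. t=13/6 → T at (17/3,11); v=(-2,-3)
4. t=17/6 → L at (0,5/2); v=(2,-3)
5. t=5/6 → B at (5/3,0); v=(2,3)
6. t=11/3 → T at (9,11); v=(2,-3)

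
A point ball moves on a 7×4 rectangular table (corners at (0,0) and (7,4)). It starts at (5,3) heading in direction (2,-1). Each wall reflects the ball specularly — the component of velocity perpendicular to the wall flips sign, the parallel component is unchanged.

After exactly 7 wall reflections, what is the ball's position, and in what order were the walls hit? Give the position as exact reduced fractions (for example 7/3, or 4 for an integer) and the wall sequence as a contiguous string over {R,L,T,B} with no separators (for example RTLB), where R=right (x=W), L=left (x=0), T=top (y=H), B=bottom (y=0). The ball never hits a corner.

Final position: (0,1/2)
Wall sequence: RBLTRBL

1. t=1 → R at (7,2); v=(-2,-1)
2. t=2 → B at (3,0); v=(-2,1)
3. t=3/2 → L at (0,3/2); v=(2,1)
4. t=5/2 → T at (5,4); v=(2,-1)
5. t=1 → R at (7,3); v=(-2,-1)
6. t=3 → B at (1,0); v=(-2,1)
7. t=1/2 → L at (0,1/2); v=(2,1)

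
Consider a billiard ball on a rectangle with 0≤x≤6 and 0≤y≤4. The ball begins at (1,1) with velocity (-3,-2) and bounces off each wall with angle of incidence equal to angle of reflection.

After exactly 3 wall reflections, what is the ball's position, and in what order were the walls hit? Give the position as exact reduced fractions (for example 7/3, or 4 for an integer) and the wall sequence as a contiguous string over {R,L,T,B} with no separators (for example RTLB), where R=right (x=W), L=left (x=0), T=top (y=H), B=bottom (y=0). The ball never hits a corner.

Final position: (6,11/3)
Wall sequence: LBR

1. t=1/3 → L at (0,1/3); v=(3,-2)
2. t=1/6 → B at (1/2,0); v=(3,2)
3. t=11/6 → R at (6,11/3); v=(-3,2)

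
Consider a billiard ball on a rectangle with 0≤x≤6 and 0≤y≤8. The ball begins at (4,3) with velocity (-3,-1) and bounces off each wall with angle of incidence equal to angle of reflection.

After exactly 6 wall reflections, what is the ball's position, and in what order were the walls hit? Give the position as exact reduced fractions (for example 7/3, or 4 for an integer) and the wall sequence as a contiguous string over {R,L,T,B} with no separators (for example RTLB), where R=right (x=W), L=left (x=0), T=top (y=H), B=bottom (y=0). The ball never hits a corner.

1. t=4/3 → L at (0,5/3); v=(3,-1)
2. t=5/3 → B at (5,0); v=(3,1)
3. t=1/3 → R at (6,1/3); v=(-3,1)
4. t=2 → L at (0,7/3); v=(3,1)
5. t=2 → R at (6,13/3); v=(-3,1)
6. t=2 → L at (0,19/3); v=(3,1)

Final position: (0,19/3)
Wall sequence: LBRLRL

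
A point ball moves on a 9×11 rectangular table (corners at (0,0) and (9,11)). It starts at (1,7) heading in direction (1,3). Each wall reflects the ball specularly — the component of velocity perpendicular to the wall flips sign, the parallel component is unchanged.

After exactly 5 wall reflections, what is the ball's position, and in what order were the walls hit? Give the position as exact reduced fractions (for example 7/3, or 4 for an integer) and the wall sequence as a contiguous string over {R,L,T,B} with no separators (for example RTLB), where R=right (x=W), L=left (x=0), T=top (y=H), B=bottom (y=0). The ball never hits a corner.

1. t=4/3 → T at (7/3,11); v=(1,-3)
2. t=11/3 → B at (6,0); v=(1,3)
3. t=3 → R at (9,9); v=(-1,3)
4. t=2/3 → T at (25/3,11); v=(-1,-3)
5. t=11/3 → B at (14/3,0); v=(-1,3)

Final position: (14/3,0)
Wall sequence: TBRTB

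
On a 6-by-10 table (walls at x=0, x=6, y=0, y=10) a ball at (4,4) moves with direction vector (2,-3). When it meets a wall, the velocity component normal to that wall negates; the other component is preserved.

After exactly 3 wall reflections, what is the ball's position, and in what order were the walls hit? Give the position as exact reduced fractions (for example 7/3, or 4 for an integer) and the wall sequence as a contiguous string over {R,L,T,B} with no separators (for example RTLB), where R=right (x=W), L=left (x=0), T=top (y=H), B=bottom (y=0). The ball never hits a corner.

Final position: (0,8)
Wall sequence: RBL

1. t=1 → R at (6,1); v=(-2,-3)
2. t=1/3 → B at (16/3,0); v=(-2,3)
3. t=8/3 → L at (0,8); v=(2,3)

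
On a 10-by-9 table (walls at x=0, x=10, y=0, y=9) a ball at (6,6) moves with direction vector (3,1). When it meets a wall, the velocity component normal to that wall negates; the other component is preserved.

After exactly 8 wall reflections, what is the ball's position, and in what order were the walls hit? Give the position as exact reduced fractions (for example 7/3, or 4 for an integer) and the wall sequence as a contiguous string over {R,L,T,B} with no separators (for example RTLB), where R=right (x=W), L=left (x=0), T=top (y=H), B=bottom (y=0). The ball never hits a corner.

Final position: (0,6)
Wall sequence: RTLRLBRL

1. t=4/3 → R at (10,22/3); v=(-3,1)
2. t=5/3 → T at (5,9); v=(-3,-1)
3. t=5/3 → L at (0,22/3); v=(3,-1)
4. t=10/3 → R at (10,4); v=(-3,-1)
5. t=10/3 → L at (0,2/3); v=(3,-1)
6. t=2/3 → B at (2,0); v=(3,1)
7. t=8/3 → R at (10,8/3); v=(-3,1)
8. t=10/3 → L at (0,6); v=(3,1)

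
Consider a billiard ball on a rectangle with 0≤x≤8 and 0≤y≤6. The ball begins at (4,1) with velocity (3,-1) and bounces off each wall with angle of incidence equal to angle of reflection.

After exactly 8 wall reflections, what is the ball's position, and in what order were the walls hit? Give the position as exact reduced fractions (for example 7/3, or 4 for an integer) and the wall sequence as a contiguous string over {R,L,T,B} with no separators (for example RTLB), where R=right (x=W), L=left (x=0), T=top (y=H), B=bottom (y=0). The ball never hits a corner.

Final position: (5,0)
Wall sequence: BRLRTLRB

1. t=1 → B at (7,0); v=(3,1)
2. t=1/3 → R at (8,1/3); v=(-3,1)
3. t=8/3 → L at (0,3); v=(3,1)
4. t=8/3 → R at (8,17/3); v=(-3,1)
5. t=1/3 → T at (7,6); v=(-3,-1)
6. t=7/3 → L at (0,11/3); v=(3,-1)
7. t=8/3 → R at (8,1); v=(-3,-1)
8. t=1 → B at (5,0); v=(-3,1)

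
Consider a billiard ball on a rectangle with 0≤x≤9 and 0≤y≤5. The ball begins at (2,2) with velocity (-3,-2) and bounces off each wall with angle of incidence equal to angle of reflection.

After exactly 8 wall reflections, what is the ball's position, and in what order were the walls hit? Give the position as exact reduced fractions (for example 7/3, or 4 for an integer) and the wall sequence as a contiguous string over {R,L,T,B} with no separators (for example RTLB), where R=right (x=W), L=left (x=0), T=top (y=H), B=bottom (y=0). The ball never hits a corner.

1. t=2/3 → L at (0,2/3); v=(3,-2)
2. t=1/3 → B at (1,0); v=(3,2)
3. t=5/2 → T at (17/2,5); v=(3,-2)
4. t=1/6 → R at (9,14/3); v=(-3,-2)
5. t=7/3 → B at (2,0); v=(-3,2)
6. t=2/3 → L at (0,4/3); v=(3,2)
7. t=11/6 → T at (11/2,5); v=(3,-2)
8. t=7/6 → R at (9,8/3); v=(-3,-2)

Final position: (9,8/3)
Wall sequence: LBTRBLTR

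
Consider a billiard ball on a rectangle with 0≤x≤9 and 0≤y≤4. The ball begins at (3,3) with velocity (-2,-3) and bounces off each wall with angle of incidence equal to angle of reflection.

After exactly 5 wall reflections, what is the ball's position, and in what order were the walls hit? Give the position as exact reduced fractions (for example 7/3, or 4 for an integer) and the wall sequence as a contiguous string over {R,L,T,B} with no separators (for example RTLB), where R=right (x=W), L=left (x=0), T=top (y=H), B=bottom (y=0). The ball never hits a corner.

Final position: (7,4)
Wall sequence: BLTBT

1. t=1 → B at (1,0); v=(-2,3)
2. t=1/2 → L at (0,3/2); v=(2,3)
3. t=5/6 → T at (5/3,4); v=(2,-3)
4. t=4/3 → B at (13/3,0); v=(2,3)
5. t=4/3 → T at (7,4); v=(2,-3)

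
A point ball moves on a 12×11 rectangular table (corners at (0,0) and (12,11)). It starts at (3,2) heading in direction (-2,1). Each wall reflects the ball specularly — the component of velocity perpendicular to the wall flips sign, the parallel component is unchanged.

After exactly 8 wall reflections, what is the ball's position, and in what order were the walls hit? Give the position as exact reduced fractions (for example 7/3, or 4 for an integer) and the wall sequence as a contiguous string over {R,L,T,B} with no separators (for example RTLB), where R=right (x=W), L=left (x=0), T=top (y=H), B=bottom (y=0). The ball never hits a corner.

1. t=3/2 → L at (0,7/2); v=(2,1)
2. t=6 → R at (12,19/2); v=(-2,1)
3. t=3/2 → T at (9,11); v=(-2,-1)
4. t=9/2 → L at (0,13/2); v=(2,-1)
5. t=6 → R at (12,1/2); v=(-2,-1)
6. t=1/2 → B at (11,0); v=(-2,1)
7. t=11/2 → L at (0,11/2); v=(2,1)
8. t=11/2 → T at (11,11); v=(2,-1)

Final position: (11,11)
Wall sequence: LRTLRBLT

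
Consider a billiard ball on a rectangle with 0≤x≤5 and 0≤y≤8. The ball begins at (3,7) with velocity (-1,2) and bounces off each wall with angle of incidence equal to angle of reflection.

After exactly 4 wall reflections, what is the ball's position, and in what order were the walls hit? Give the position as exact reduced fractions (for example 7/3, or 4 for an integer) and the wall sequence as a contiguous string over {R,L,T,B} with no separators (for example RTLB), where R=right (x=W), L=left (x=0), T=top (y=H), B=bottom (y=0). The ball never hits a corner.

Final position: (5,7)
Wall sequence: TLBR

1. t=1/2 → T at (5/2,8); v=(-1,-2)
2. t=5/2 → L at (0,3); v=(1,-2)
3. t=3/2 → B at (3/2,0); v=(1,2)
4. t=7/2 → R at (5,7); v=(-1,2)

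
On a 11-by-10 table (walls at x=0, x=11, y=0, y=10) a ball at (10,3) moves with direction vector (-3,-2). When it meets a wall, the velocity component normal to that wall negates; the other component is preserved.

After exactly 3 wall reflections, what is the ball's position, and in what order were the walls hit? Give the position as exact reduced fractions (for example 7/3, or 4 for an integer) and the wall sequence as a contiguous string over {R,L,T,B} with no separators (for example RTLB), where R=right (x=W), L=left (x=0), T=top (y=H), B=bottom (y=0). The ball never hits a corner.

1. t=3/2 → B at (11/2,0); v=(-3,2)
2. t=11/6 → L at (0,11/3); v=(3,2)
3. t=19/6 → T at (19/2,10); v=(3,-2)

Final position: (19/2,10)
Wall sequence: BLT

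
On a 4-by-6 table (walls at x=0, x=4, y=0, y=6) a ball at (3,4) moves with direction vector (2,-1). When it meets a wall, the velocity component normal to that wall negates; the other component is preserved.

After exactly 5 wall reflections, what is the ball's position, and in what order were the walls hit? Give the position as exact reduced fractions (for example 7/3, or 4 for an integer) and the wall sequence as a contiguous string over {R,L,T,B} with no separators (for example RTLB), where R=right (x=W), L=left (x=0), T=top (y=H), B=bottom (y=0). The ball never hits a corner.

Final position: (0,5/2)
Wall sequence: RLBRL

1. t=1/2 → R at (4,7/2); v=(-2,-1)
2. t=2 → L at (0,3/2); v=(2,-1)
3. t=3/2 → B at (3,0); v=(2,1)
4. t=1/2 → R at (4,1/2); v=(-2,1)
5. t=2 → L at (0,5/2); v=(2,1)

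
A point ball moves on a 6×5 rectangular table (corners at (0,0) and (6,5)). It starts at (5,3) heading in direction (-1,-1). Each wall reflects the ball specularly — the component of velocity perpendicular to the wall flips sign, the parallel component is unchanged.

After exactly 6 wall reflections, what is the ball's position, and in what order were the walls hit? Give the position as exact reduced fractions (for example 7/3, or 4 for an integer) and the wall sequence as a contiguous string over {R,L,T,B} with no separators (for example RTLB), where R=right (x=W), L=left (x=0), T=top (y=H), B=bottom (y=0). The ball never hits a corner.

Final position: (0,4)
Wall sequence: BLTRBL

1. t=3 → B at (2,0); v=(-1,1)
2. t=2 → L at (0,2); v=(1,1)
3. t=3 → T at (3,5); v=(1,-1)
4. t=3 → R at (6,2); v=(-1,-1)
5. t=2 → B at (4,0); v=(-1,1)
6. t=4 → L at (0,4); v=(1,1)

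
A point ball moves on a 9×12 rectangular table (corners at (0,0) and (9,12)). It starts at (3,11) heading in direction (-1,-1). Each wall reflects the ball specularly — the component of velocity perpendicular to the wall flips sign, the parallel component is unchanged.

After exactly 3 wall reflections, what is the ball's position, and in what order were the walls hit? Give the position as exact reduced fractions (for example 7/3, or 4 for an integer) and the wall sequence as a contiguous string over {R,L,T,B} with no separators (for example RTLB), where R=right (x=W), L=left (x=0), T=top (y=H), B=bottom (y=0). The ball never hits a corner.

1. t=3 → L at (0,8); v=(1,-1)
2. t=8 → B at (8,0); v=(1,1)
3. t=1 → R at (9,1); v=(-1,1)

Final position: (9,1)
Wall sequence: LBR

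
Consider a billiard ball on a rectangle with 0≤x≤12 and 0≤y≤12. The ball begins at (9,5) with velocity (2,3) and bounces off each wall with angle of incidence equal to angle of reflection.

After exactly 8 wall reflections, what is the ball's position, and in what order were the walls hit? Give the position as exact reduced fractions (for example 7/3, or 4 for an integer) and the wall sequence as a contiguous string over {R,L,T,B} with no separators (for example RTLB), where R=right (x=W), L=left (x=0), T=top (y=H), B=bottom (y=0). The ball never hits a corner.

Final position: (7/3,12)
Wall sequence: RTBLTRBT

1. t=3/2 → R at (12,19/2); v=(-2,3)
2. t=5/6 → T at (31/3,12); v=(-2,-3)
3. t=4 → B at (7/3,0); v=(-2,3)
4. t=7/6 → L at (0,7/2); v=(2,3)
5. t=17/6 → T at (17/3,12); v=(2,-3)
6. t=19/6 → R at (12,5/2); v=(-2,-3)
7. t=5/6 → B at (31/3,0); v=(-2,3)
8. t=4 → T at (7/3,12); v=(-2,-3)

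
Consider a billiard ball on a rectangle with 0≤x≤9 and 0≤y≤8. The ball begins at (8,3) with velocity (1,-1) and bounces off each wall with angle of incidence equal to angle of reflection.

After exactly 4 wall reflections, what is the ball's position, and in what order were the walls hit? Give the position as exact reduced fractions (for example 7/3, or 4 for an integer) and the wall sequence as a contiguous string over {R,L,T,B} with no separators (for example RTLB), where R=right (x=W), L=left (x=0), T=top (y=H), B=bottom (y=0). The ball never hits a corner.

Final position: (1,8)
Wall sequence: RBLT

1. t=1 → R at (9,2); v=(-1,-1)
2. t=2 → B at (7,0); v=(-1,1)
3. t=7 → L at (0,7); v=(1,1)
4. t=1 → T at (1,8); v=(1,-1)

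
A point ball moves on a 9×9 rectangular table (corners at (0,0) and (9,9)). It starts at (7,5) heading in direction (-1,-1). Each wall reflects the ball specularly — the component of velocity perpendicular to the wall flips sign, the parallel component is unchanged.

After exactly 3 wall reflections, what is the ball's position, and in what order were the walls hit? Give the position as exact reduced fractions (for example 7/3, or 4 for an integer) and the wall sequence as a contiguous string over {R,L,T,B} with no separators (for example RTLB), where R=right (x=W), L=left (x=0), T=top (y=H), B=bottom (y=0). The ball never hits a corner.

Final position: (7,9)
Wall sequence: BLT

1. t=5 → B at (2,0); v=(-1,1)
2. t=2 → L at (0,2); v=(1,1)
3. t=7 → T at (7,9); v=(1,-1)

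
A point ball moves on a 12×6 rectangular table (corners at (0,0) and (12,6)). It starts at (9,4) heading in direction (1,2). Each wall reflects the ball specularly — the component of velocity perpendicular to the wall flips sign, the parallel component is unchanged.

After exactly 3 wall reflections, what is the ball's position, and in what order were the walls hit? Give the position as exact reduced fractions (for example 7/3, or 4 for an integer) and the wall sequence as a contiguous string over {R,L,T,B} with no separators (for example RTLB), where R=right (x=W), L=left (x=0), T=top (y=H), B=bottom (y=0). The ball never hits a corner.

Final position: (11,0)
Wall sequence: TRB

1. t=1 → T at (10,6); v=(1,-2)
2. t=2 → R at (12,2); v=(-1,-2)
3. t=1 → B at (11,0); v=(-1,2)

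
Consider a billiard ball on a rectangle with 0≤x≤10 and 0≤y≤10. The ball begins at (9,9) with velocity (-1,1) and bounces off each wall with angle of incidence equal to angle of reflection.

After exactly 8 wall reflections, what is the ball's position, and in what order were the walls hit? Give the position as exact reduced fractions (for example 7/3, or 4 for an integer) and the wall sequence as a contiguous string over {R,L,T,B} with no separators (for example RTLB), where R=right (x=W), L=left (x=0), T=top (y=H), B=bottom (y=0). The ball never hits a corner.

Final position: (10,8)
Wall sequence: TLBRTLBR

1. t=1 → T at (8,10); v=(-1,-1)
2. t=8 → L at (0,2); v=(1,-1)
3. t=2 → B at (2,0); v=(1,1)
4. t=8 → R at (10,8); v=(-1,1)
5. t=2 → T at (8,10); v=(-1,-1)
6. t=8 → L at (0,2); v=(1,-1)
7. t=2 → B at (2,0); v=(1,1)
8. t=8 → R at (10,8); v=(-1,1)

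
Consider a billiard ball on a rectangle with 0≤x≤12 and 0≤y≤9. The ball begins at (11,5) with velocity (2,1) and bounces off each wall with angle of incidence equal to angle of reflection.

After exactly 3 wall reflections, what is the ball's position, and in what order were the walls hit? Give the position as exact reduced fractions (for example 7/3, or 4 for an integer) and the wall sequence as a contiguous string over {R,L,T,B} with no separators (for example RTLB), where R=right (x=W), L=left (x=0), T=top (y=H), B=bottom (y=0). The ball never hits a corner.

1. t=1/2 → R at (12,11/2); v=(-2,1)
2. t=7/2 → T at (5,9); v=(-2,-1)
3. t=5/2 → L at (0,13/2); v=(2,-1)

Final position: (0,13/2)
Wall sequence: RTL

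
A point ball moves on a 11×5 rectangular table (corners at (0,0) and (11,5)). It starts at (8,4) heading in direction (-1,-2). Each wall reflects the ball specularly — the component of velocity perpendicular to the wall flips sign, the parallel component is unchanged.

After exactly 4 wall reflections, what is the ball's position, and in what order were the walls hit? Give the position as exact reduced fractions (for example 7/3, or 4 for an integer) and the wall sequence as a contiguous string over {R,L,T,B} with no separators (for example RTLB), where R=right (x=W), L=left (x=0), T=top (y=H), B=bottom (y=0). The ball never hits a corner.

Final position: (0,2)
Wall sequence: BTBL

1. t=2 → B at (6,0); v=(-1,2)
2. t=5/2 → T at (7/2,5); v=(-1,-2)
3. t=5/2 → B at (1,0); v=(-1,2)
4. t=1 → L at (0,2); v=(1,2)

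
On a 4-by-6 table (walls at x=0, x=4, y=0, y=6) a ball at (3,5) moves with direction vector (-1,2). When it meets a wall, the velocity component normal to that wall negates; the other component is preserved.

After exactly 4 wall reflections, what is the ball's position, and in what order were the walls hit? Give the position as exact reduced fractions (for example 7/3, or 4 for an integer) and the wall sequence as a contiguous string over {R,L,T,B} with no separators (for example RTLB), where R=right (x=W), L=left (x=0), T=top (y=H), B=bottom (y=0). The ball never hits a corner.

1. t=1/2 → T at (5/2,6); v=(-1,-2)
2. t=5/2 → L at (0,1); v=(1,-2)
3. t=1/2 → B at (1/2,0); v=(1,2)
4. t=3 → T at (7/2,6); v=(1,-2)

Final position: (7/2,6)
Wall sequence: TLBT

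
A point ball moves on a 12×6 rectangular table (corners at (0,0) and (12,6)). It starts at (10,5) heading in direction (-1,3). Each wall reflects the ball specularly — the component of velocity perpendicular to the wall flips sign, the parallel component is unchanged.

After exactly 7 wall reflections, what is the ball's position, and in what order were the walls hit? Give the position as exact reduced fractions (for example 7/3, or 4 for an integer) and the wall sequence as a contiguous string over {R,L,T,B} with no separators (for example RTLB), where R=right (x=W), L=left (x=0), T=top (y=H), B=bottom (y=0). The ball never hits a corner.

1. t=1/3 → T at (29/3,6); v=(-1,-3)
2. t=2 → B at (23/3,0); v=(-1,3)
3. t=2 → T at (17/3,6); v=(-1,-3)
4. t=2 → B at (11/3,0); v=(-1,3)
5. t=2 → T at (5/3,6); v=(-1,-3)
6. t=5/3 → L at (0,1); v=(1,-3)
7. t=1/3 → B at (1/3,0); v=(1,3)

Final position: (1/3,0)
Wall sequence: TBTBTLB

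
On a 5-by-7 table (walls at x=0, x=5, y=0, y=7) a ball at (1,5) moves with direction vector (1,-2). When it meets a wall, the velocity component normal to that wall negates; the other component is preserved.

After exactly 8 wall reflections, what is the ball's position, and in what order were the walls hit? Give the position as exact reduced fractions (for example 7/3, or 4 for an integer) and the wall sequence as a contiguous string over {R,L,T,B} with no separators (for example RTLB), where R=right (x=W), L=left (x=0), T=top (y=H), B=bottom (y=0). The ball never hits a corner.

1. t=5/2 → B at (7/2,0); v=(1,2)
2. t=3/2 → R at (5,3); v=(-1,2)
3. t=2 → T at (3,7); v=(-1,-2)
4. t=3 → L at (0,1); v=(1,-2)
5. t=1/2 → B at (1/2,0); v=(1,2)
6. t=7/2 → T at (4,7); v=(1,-2)
7. t=1 → R at (5,5); v=(-1,-2)
8. t=5/2 → B at (5/2,0); v=(-1,2)

Final position: (5/2,0)
Wall sequence: BRTLBTRB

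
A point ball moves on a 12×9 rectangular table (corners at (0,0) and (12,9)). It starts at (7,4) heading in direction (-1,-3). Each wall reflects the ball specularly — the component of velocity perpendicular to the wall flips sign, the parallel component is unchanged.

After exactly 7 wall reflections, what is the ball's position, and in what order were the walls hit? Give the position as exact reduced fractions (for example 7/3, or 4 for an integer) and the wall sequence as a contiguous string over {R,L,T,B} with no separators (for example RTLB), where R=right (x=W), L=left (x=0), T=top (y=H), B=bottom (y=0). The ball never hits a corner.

Final position: (28/3,9)
Wall sequence: BTLBTBT

1. t=4/3 → B at (17/3,0); v=(-1,3)
2. t=3 → T at (8/3,9); v=(-1,-3)
3. t=8/3 → L at (0,1); v=(1,-3)
4. t=1/3 → B at (1/3,0); v=(1,3)
5. t=3 → T at (10/3,9); v=(1,-3)
6. t=3 → B at (19/3,0); v=(1,3)
7. t=3 → T at (28/3,9); v=(1,-3)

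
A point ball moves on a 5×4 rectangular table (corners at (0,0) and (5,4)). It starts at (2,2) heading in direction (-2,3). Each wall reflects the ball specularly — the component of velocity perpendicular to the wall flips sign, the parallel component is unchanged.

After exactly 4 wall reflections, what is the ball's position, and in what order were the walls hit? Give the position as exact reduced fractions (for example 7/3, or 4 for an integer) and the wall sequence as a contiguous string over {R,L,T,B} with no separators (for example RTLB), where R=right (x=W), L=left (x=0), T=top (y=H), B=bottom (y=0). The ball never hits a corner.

Final position: (14/3,4)
Wall sequence: TLBT

1. t=2/3 → T at (2/3,4); v=(-2,-3)
2. t=1/3 → L at (0,3); v=(2,-3)
3. t=1 → B at (2,0); v=(2,3)
4. t=4/3 → T at (14/3,4); v=(2,-3)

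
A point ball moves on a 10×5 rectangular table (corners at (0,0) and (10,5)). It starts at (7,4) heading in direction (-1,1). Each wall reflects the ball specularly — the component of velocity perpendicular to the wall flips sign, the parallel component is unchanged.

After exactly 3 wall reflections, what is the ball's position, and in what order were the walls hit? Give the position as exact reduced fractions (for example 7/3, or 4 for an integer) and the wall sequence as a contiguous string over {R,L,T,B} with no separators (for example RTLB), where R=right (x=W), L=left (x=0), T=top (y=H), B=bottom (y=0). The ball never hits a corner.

Final position: (0,1)
Wall sequence: TBL

1. t=1 → T at (6,5); v=(-1,-1)
2. t=5 → B at (1,0); v=(-1,1)
3. t=1 → L at (0,1); v=(1,1)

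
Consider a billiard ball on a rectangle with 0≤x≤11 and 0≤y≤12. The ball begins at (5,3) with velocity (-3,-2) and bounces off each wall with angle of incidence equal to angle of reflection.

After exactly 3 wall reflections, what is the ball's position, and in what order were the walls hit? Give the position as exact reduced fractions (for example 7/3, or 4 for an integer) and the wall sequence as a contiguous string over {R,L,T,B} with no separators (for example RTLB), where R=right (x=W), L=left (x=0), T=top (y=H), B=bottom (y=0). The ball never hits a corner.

1. t=3/2 → B at (1/2,0); v=(-3,2)
2. t=1/6 → L at (0,1/3); v=(3,2)
3. t=11/3 → R at (11,23/3); v=(-3,2)

Final position: (11,23/3)
Wall sequence: BLR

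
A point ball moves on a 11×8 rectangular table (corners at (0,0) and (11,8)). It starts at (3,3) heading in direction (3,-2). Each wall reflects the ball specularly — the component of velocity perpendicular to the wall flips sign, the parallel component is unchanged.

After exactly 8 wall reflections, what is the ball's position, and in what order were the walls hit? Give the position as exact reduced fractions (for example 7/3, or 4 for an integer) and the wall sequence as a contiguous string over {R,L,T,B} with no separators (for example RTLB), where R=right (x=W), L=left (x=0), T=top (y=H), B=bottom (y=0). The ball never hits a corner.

Final position: (0,23/3)
Wall sequence: BRTLBRTL

1. t=3/2 → B at (15/2,0); v=(3,2)
2. t=7/6 → R at (11,7/3); v=(-3,2)
3. t=17/6 → T at (5/2,8); v=(-3,-2)
4. t=5/6 → L at (0,19/3); v=(3,-2)
5. t=19/6 → B at (19/2,0); v=(3,2)
6. t=1/2 → R at (11,1); v=(-3,2)
7. t=7/2 → T at (1/2,8); v=(-3,-2)
8. t=1/6 → L at (0,23/3); v=(3,-2)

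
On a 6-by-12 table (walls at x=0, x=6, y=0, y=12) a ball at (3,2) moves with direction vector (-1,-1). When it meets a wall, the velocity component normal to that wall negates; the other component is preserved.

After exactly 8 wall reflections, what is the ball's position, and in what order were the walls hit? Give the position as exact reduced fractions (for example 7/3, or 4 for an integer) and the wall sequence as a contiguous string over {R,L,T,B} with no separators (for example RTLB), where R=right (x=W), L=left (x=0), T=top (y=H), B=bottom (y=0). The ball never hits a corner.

Final position: (0,1)
Wall sequence: BLRTLRBL

1. t=2 → B at (1,0); v=(-1,1)
2. t=1 → L at (0,1); v=(1,1)
3. t=6 → R at (6,7); v=(-1,1)
4. t=5 → T at (1,12); v=(-1,-1)
5. t=1 → L at (0,11); v=(1,-1)
6. t=6 → R at (6,5); v=(-1,-1)
7. t=5 → B at (1,0); v=(-1,1)
8. t=1 → L at (0,1); v=(1,1)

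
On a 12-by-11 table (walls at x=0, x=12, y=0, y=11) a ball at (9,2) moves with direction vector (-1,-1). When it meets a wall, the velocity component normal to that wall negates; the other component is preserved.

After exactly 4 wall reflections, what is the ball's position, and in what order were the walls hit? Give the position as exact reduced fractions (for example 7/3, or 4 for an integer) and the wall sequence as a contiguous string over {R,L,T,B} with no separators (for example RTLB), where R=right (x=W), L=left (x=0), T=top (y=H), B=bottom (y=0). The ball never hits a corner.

Final position: (12,3)
Wall sequence: BLTR

1. t=2 → B at (7,0); v=(-1,1)
2. t=7 → L at (0,7); v=(1,1)
3. t=4 → T at (4,11); v=(1,-1)
4. t=8 → R at (12,3); v=(-1,-1)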